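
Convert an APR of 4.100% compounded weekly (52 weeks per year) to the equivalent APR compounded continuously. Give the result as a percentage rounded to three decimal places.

4.098%

EAR = (1 + 0.04100/52)^52 − 1 = 0.041835.
Equivalent continuous rate: r = ln(1 + 0.041835) = 0.040984 = 4.098%.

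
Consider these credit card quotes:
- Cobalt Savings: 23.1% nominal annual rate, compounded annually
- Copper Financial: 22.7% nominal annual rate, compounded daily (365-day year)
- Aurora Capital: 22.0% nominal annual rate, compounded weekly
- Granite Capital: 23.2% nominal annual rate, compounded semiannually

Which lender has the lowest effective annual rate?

Cobalt Savings: compounded annually, EAR = 23.100%
Copper Financial: (1 + 0.227/365)^365 − 1 = 25.474%
Aurora Capital: (1 + 0.220/52)^52 − 1 = 24.550%
Granite Capital: (1 + 0.232/2)^2 − 1 = 24.546%
The lowest effective annual rate is Cobalt Savings at 23.100%.

Cobalt Savings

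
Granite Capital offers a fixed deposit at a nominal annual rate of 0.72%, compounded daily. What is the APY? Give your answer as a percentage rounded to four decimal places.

0.7226%

EAR = (1 + 0.0072/365)^365 − 1.
= 1.007226 − 1 = 0.7226%.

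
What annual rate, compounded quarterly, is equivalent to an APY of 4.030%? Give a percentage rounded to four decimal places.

(1 + r/4)^4 − 1 = 0.04030, so 1 + r/4 = 1.04030^(1/4).
r/4 = 0.009926, so r = 0.039705 = 3.9705%.

3.9705%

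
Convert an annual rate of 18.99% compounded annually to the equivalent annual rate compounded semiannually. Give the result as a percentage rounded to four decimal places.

Compounded annually, EAR = nominal = 0.189900.
Solve (1 + r/2)^2 = 1.189900: r/2 = 1.189900^(1/2) − 1 = 0.090825, so r = 0.181651 = 18.1651%.

18.1651%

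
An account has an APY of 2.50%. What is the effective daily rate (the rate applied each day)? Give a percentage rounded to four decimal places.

The per-day rate i satisfies (1 + i)^365 = 1 + 0.0250.
i = 1.0250^(1/365) − 1 = 0.0000677 = 0.0068%.

0.0068%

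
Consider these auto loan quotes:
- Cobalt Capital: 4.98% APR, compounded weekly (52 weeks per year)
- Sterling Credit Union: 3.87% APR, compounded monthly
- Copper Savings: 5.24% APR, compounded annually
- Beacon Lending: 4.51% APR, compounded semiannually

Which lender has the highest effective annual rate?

Copper Savings

Cobalt Capital: (1 + 0.0498/52)^52 − 1 = 5.104%
Sterling Credit Union: (1 + 0.0387/12)^12 − 1 = 3.939%
Copper Savings: compounded annually, EAR = 5.240%
Beacon Lending: (1 + 0.0451/2)^2 − 1 = 4.561%
The highest effective annual rate is Copper Savings at 5.240%.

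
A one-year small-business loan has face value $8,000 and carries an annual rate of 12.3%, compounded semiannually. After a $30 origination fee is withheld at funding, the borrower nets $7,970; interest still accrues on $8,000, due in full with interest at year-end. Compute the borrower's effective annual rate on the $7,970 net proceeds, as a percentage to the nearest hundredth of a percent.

13.10%

Amount owed after one year: 8,000 × (1 + 0.123/2)^2 = 8,000 × 1.126782 = $9,014.26.
Effective rate on net proceeds: 9,014.26 / 7,970 − 1 = 0.131024 = 13.10%.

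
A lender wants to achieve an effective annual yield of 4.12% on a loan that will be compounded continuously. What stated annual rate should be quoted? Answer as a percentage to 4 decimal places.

4.0374%

Continuous: nominal r satisfies e^r − 1 = 0.0412.
r = ln(1 + 0.0412) = ln(1.0412) = 0.040374 = 4.0374%.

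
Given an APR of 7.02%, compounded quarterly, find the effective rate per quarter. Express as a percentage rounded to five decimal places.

1.75500%

With a nominal annual rate compounded quarterly, the periodic rate is the nominal rate divided by 4.
i = 0.0702 / 4 = 0.0175500 = 1.75500%.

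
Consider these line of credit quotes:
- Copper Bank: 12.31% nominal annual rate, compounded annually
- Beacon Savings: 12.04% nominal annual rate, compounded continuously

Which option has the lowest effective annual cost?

Copper Bank

Copper Bank: compounded annually, EAR = 12.310%
Beacon Savings: e^0.1204 − 1 = 12.795%
The lowest effective annual rate is Copper Bank at 12.310%.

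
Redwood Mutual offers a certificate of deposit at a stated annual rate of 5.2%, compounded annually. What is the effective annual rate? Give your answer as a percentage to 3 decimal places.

5.200%

Annual compounding means the effective rate equals the nominal rate: 5.200%.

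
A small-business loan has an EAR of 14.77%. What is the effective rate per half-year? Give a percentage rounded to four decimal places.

The per-half-year rate i satisfies (1 + i)^2 = 1 + 0.1477.
i = 1.1477^(1/2) − 1 = 0.0713076 = 7.1308%.

7.1308%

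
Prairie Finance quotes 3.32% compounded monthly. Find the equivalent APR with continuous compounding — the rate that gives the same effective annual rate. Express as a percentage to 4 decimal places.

3.3154%

EAR = (1 + 0.0332/12)^12 − 1 = 0.033710.
Equivalent continuous rate: r = ln(1 + 0.033710) = 0.033154 = 3.3154%.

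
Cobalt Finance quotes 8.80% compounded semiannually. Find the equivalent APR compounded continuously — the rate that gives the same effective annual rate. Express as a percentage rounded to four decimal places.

8.6119%

EAR = (1 + 0.0880/2)^2 − 1 = 0.089936.
Equivalent continuous rate: r = ln(1 + 0.089936) = 0.086119 = 8.6119%.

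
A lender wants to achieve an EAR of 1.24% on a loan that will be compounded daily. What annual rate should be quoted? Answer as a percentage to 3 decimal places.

1.232%

(1 + r/365)^365 − 1 = 0.0124, so 1 + r/365 = 1.0124^(1/365).
r/365 = 0.000034, so r = 0.012324 = 1.232%.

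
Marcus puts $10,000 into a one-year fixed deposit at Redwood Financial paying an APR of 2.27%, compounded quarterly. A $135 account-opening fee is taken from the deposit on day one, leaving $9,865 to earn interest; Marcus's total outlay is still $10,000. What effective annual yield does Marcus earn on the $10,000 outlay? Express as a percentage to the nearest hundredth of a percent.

Value after one year: 9,865 × (1 + 0.0227/4)^4 = 9,865 × 1.022894 = $10,090.85.
Effective yield on the $10,000 outlay: 10,090.85 / 10,000 − 1 = 0.009085 = 0.91%.

0.91%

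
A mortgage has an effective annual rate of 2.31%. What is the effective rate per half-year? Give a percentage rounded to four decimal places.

The per-half-year rate i satisfies (1 + i)^2 = 1 + 0.0231.
i = 1.0231^(1/2) − 1 = 0.0114841 = 1.1484%.

1.1484%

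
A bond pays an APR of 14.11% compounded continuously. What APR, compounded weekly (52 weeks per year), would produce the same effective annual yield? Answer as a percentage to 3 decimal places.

14.129%

EAR under continuous compounding: e^0.1411 − 1 = 0.151540.
Solve (1 + r/52)^52 = 1.151540: r/52 = 1.151540^(1/52) − 1 = 0.002717, so r = 0.141292 = 14.129%.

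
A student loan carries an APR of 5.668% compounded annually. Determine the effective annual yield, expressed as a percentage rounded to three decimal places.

5.668%

Annual compounding means the effective rate equals the nominal rate: 5.668%.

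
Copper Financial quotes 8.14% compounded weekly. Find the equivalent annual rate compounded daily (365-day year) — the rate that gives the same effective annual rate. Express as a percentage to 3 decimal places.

EAR = (1 + 0.0814/52)^52 − 1 = 0.084736.
Solve (1 + r/365)^365 = 1.084736: r/365 = 1.084736^(1/365) − 1 = 0.000223, so r = 0.081345 = 8.135%.

8.135%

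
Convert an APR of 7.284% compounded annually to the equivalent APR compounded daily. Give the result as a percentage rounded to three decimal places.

Compounded annually, EAR = nominal = 0.072840.
Solve (1 + r/365)^365 = 1.072840: r/365 = 1.072840^(1/365) − 1 = 0.000193, so r = 0.070316 = 7.032%.

7.032%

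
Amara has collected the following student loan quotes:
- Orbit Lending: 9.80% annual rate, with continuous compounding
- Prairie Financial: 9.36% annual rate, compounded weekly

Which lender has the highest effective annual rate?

Orbit Lending

Orbit Lending: e^0.0980 − 1 = 10.296%
Prairie Financial: (1 + 0.0936/52)^52 − 1 = 9.803%
The highest effective annual rate is Orbit Lending at 10.296%.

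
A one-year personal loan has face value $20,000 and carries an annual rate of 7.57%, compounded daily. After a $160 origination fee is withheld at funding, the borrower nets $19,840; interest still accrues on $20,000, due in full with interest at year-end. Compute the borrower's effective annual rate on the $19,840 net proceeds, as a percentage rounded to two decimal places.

Amount owed after one year: 20,000 × (1 + 0.0757/365)^365 = 20,000 × 1.078630 = $21,572.61.
Effective rate on net proceeds: 21,572.61 / 19,840 − 1 = 0.087329 = 8.73%.

8.73%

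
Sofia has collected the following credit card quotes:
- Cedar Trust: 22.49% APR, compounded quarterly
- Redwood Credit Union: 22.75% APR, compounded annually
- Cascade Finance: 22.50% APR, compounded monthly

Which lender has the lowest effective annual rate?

Cedar Trust: (1 + 0.2249/4)^4 − 1 = 24.459%
Redwood Credit Union: compounded annually, EAR = 22.750%
Cascade Finance: (1 + 0.2250/12)^12 − 1 = 24.972%
The lowest effective annual rate is Redwood Credit Union at 22.750%.

Redwood Credit Union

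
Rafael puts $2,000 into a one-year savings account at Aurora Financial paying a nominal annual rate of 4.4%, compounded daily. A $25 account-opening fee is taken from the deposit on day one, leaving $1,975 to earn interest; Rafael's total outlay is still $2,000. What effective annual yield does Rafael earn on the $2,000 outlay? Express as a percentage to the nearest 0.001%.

3.192%

Value after one year: 1,975 × (1 + 0.044/365)^365 = 1,975 × 1.044980 = $2,063.83.
Effective yield on the $2,000 outlay: 2,063.83 / 2,000 − 1 = 0.031917 = 3.192%.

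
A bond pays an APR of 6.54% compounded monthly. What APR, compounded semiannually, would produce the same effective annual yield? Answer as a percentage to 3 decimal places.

6.630%

EAR = (1 + 0.0654/12)^12 − 1 = 0.067396.
Solve (1 + r/2)^2 = 1.067396: r/2 = 1.067396^(1/2) − 1 = 0.033149, so r = 0.066298 = 6.630%.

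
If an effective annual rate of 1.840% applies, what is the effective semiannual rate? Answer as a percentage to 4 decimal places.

0.9158%

The per-half-year rate i satisfies (1 + i)^2 = 1 + 0.01840.
i = 1.01840^(1/2) − 1 = 0.0091581 = 0.9158%.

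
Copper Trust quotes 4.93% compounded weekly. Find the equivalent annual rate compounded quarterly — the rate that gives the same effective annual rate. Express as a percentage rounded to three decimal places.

EAR = (1 + 0.0493/52)^52 − 1 = 0.050511.
Solve (1 + r/4)^4 = 1.050511: r/4 = 1.050511^(1/4) − 1 = 0.012395, so r = 0.049581 = 4.958%.

4.958%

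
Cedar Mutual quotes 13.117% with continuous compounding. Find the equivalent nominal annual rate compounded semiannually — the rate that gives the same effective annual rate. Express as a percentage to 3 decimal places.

EAR under continuous compounding: e^0.13117 − 1 = 0.140162.
Solve (1 + r/2)^2 = 1.140162: r/2 = 1.140162^(1/2) − 1 = 0.067783, so r = 0.135567 = 13.557%.

13.557%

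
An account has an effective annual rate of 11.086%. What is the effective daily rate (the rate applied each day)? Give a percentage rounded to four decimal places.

0.0288%

The per-day rate i satisfies (1 + i)^365 = 1 + 0.11086.
i = 1.11086^(1/365) − 1 = 0.0002881 = 0.0288%.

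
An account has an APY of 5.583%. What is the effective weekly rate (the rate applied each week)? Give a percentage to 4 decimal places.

The per-week rate i satisfies (1 + i)^52 = 1 + 0.05583.
i = 1.05583^(1/52) − 1 = 0.0010453 = 0.1045%.

0.1045%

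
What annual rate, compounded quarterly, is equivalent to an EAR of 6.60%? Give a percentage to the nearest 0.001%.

6.443%

(1 + r/4)^4 − 1 = 0.0660, so 1 + r/4 = 1.0660^(1/4).
r/4 = 0.016107, so r = 0.064427 = 6.443%.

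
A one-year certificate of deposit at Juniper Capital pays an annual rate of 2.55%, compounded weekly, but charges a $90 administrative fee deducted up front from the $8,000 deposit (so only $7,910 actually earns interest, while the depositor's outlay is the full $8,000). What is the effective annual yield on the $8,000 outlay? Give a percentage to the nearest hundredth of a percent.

Value after one year: 7,910 × (1 + 0.0255/52)^52 = 7,910 × 1.025821 = $8,114.25.
Effective yield on the $8,000 outlay: 8,114.25 / 8,000 − 1 = 0.014281 = 1.43%.

1.43%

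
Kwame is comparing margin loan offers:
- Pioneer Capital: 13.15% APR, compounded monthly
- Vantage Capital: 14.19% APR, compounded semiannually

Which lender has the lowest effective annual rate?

Pioneer Capital: (1 + 0.1315/12)^12 − 1 = 13.972%
Vantage Capital: (1 + 0.1419/2)^2 − 1 = 14.693%
The lowest effective annual rate is Pioneer Capital at 13.972%.

Pioneer Capital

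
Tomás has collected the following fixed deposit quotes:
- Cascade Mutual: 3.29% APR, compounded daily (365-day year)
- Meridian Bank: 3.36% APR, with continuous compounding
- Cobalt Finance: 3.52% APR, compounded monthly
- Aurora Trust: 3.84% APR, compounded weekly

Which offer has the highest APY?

Cascade Mutual: (1 + 0.0329/365)^365 − 1 = 3.345%
Meridian Bank: e^0.0336 − 1 = 3.417%
Cobalt Finance: (1 + 0.0352/12)^12 − 1 = 3.577%
Aurora Trust: (1 + 0.0384/52)^52 − 1 = 3.913%
The highest effective annual rate is Aurora Trust at 3.913%.

Aurora Trust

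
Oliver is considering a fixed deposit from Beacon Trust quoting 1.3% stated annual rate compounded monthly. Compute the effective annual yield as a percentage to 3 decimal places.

EAR = (1 + 0.013/12)^12 − 1.
= 1.013078 − 1 = 1.308%.

1.308%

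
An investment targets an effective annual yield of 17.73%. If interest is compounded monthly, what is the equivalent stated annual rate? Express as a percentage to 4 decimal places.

16.4339%

(1 + r/12)^12 − 1 = 0.1773, so 1 + r/12 = 1.1773^(1/12).
r/12 = 0.013695, so r = 0.164339 = 16.4339%.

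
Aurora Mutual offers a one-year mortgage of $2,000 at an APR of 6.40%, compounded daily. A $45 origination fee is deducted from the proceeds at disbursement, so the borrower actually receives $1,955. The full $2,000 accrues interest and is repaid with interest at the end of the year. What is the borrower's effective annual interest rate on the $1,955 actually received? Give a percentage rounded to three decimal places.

9.063%

Amount owed after one year: 2,000 × (1 + 0.0640/365)^365 = 2,000 × 1.066086 = $2,132.17.
Effective rate on net proceeds: 2,132.17 / 1,955 − 1 = 0.090625 = 9.063%.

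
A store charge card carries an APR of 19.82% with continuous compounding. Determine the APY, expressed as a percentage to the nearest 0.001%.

With continuous compounding, EAR = e^0.1982 − 1.
e^0.1982 = 1.219206, so EAR = 0.219206 = 21.921%.

21.921%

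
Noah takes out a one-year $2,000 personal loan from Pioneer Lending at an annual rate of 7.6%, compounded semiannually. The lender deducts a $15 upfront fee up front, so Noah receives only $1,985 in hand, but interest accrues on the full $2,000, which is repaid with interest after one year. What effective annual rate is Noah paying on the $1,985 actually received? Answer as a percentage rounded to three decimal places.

8.559%

Amount owed after one year: 2,000 × (1 + 0.076/2)^2 = 2,000 × 1.077444 = $2,154.89.
Effective rate on net proceeds: 2,154.89 / 1,985 − 1 = 0.085586 = 8.559%.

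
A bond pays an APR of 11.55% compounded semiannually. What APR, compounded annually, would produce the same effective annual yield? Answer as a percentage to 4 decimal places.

11.8835%

EAR = (1 + 0.1155/2)^2 − 1 = 0.118835.
Compounded annually, the equivalent nominal rate is the EAR itself: 11.8835%.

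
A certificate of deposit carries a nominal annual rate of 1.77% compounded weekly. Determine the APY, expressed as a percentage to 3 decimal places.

EAR = (1 + 0.0177/52)^52 − 1.
= (1 + 0.000340)^52 − 1 = 1.017855 − 1 = 1.785%.

1.785%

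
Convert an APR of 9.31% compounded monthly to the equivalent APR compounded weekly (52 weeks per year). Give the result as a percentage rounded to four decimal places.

EAR = (1 + 0.0931/12)^12 − 1 = 0.097177.
Solve (1 + r/52)^52 = 1.097177: r/52 = 1.097177^(1/52) − 1 = 0.001785, so r = 0.092823 = 9.2823%.

9.2823%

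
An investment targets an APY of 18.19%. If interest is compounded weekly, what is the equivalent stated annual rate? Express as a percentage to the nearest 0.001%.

16.739%

(1 + r/52)^52 − 1 = 0.1819, so 1 + r/52 = 1.1819^(1/52).
r/52 = 0.003219, so r = 0.167392 = 16.739%.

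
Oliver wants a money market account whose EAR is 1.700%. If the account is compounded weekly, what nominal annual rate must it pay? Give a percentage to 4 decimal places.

1.6860%

(1 + r/52)^52 − 1 = 0.01700, so 1 + r/52 = 1.01700^(1/52).
r/52 = 0.000324, so r = 0.016860 = 1.6860%.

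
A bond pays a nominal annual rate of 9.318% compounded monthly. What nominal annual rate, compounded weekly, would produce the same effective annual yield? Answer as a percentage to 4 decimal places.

EAR = (1 + 0.09318/12)^12 − 1 = 0.097264.
Solve (1 + r/52)^52 = 1.097264: r/52 = 1.097264^(1/52) − 1 = 0.001787, so r = 0.092903 = 9.2903%.

9.2903%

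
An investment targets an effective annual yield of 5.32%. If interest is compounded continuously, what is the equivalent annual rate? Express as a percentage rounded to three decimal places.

Continuous: nominal r satisfies e^r − 1 = 0.0532.
r = ln(1 + 0.0532) = ln(1.0532) = 0.051833 = 5.183%.

5.183%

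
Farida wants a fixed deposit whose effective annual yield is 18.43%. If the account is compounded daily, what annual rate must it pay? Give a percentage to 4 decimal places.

16.9191%

(1 + r/365)^365 − 1 = 0.1843, so 1 + r/365 = 1.1843^(1/365).
r/365 = 0.000464, so r = 0.169191 = 16.9191%.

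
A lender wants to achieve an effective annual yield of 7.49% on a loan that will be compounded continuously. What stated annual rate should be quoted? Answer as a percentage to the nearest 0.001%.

7.223%

Continuous: nominal r satisfies e^r − 1 = 0.0749.
r = ln(1 + 0.0749) = ln(1.0749) = 0.072228 = 7.223%.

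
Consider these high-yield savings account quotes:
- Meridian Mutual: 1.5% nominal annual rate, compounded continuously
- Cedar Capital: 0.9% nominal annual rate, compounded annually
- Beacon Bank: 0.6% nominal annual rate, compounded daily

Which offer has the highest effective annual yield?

Meridian Mutual

Meridian Mutual: e^0.015 − 1 = 1.511%
Cedar Capital: compounded annually, EAR = 0.900%
Beacon Bank: (1 + 0.006/365)^365 − 1 = 0.602%
The highest effective annual rate is Meridian Mutual at 1.511%.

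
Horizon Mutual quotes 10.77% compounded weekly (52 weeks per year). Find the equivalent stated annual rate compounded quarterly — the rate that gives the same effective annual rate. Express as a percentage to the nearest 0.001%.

10.905%

EAR = (1 + 0.1077/52)^52 − 1 = 0.113590.
Solve (1 + r/4)^4 = 1.113590: r/4 = 1.113590^(1/4) − 1 = 0.027262, so r = 0.109049 = 10.905%.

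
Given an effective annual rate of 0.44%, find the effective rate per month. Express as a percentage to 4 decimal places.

0.0366%

The per-month rate i satisfies (1 + i)^12 = 1 + 0.0044.
i = 1.0044^(1/12) − 1 = 0.0003659 = 0.0366%.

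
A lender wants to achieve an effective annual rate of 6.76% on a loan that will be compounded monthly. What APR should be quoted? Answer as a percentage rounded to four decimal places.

6.5592%

(1 + r/12)^12 − 1 = 0.0676, so 1 + r/12 = 1.0676^(1/12).
r/12 = 0.005466, so r = 0.065592 = 6.5592%.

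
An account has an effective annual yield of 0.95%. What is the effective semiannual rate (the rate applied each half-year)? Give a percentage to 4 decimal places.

The per-half-year rate i satisfies (1 + i)^2 = 1 + 0.0095.
i = 1.0095^(1/2) − 1 = 0.0047388 = 0.4739%.

0.4739%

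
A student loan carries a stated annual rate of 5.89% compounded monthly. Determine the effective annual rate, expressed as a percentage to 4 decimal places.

6.0516%

EAR = (1 + 0.0589/12)^12 − 1.
= 1.060516 − 1 = 6.0516%.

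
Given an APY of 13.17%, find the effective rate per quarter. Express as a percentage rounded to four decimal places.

3.1414%

The per-quarter rate i satisfies (1 + i)^4 = 1 + 0.1317.
i = 1.1317^(1/4) − 1 = 0.0314135 = 3.1414%.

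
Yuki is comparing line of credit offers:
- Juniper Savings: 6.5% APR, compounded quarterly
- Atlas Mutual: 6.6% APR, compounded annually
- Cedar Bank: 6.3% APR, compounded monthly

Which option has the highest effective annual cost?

Juniper Savings

Juniper Savings: (1 + 0.065/4)^4 − 1 = 6.660%
Atlas Mutual: compounded annually, EAR = 6.600%
Cedar Bank: (1 + 0.063/12)^12 − 1 = 6.485%
The highest effective annual rate is Juniper Savings at 6.660%.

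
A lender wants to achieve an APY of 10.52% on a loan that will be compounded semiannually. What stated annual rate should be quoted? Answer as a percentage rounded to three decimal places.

10.257%

(1 + r/2)^2 − 1 = 0.1052, so 1 + r/2 = 1.1052^(1/2).
r/2 = 0.051285, so r = 0.102570 = 10.257%.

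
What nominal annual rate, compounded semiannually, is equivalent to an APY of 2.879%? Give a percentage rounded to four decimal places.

(1 + r/2)^2 − 1 = 0.02879, so 1 + r/2 = 1.02879^(1/2).
r/2 = 0.014293, so r = 0.028586 = 2.8586%.

2.8586%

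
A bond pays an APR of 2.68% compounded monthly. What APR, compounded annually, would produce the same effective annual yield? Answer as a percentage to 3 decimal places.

2.713%

EAR = (1 + 0.0268/12)^12 − 1 = 0.027132.
Compounded annually, the equivalent nominal rate is the EAR itself: 2.713%.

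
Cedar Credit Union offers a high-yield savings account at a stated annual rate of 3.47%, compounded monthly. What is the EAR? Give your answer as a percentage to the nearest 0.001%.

3.526%

EAR = (1 + 0.0347/12)^12 − 1.
= (1 + 0.002892)^12 − 1 = 1.035257 − 1 = 3.526%.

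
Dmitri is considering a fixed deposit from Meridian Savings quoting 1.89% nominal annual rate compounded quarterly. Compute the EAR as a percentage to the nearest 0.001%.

1.903%

EAR = (1 + 0.0189/4)^4 − 1.
= 1.019034 − 1 = 1.903%.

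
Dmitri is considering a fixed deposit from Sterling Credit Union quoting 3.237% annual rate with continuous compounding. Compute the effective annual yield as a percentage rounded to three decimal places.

With continuous compounding, EAR = e^0.03237 − 1.
e^0.03237 = 1.032900, so EAR = 0.032900 = 3.290%.

3.290%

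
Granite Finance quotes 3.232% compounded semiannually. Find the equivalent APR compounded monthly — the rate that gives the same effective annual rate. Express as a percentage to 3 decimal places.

EAR = (1 + 0.03232/2)^2 − 1 = 0.032581.
Solve (1 + r/12)^12 = 1.032581: r/12 = 1.032581^(1/12) − 1 = 0.002675, so r = 0.032105 = 3.210%.

3.210%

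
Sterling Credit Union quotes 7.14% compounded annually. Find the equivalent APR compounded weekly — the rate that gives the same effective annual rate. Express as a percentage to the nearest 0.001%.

Compounded annually, EAR = nominal = 0.071400.
Solve (1 + r/52)^52 = 1.071400: r/52 = 1.071400^(1/52) − 1 = 0.001327, so r = 0.069012 = 6.901%.

6.901%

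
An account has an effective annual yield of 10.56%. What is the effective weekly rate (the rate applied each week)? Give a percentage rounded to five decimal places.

The per-week rate i satisfies (1 + i)^52 = 1 + 0.1056.
i = 1.1056^(1/52) − 1 = 0.0019324 = 0.19324%.

0.19324%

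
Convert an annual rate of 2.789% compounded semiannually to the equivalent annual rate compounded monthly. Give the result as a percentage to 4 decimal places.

EAR = (1 + 0.02789/2)^2 − 1 = 0.028084.
Solve (1 + r/12)^12 = 1.028084: r/12 = 1.028084^(1/12) − 1 = 0.002311, so r = 0.027729 = 2.7729%.

2.7729%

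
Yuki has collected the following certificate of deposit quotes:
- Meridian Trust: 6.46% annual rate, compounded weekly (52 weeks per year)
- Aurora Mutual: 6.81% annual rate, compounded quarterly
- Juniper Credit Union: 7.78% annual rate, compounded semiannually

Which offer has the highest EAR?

Juniper Credit Union

Meridian Trust: (1 + 0.0646/52)^52 − 1 = 6.669%
Aurora Mutual: (1 + 0.0681/4)^4 − 1 = 6.986%
Juniper Credit Union: (1 + 0.0778/2)^2 − 1 = 7.931%
The highest effective annual rate is Juniper Credit Union at 7.931%.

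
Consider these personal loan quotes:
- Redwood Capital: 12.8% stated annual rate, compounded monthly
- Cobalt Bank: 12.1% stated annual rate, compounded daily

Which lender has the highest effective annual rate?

Redwood Capital

Redwood Capital: (1 + 0.128/12)^12 − 1 = 13.578%
Cobalt Bank: (1 + 0.121/365)^365 − 1 = 12.860%
The highest effective annual rate is Redwood Capital at 13.578%.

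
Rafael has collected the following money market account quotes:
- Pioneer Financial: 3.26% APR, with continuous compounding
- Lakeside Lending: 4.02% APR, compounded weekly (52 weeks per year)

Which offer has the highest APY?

Pioneer Financial: e^0.0326 − 1 = 3.314%
Lakeside Lending: (1 + 0.0402/52)^52 − 1 = 4.100%
The highest effective annual rate is Lakeside Lending at 4.100%.

Lakeside Lending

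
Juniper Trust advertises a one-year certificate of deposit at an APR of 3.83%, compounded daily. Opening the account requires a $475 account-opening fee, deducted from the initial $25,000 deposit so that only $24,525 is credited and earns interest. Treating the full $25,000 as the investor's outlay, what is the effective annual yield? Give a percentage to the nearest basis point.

Value after one year: 24,525 × (1 + 0.0383/365)^365 = 24,525 × 1.039041 = $25,482.48.
Effective yield on the $25,000 outlay: 25,482.48 / 25,000 − 1 = 0.019299 = 1.93%.

1.93%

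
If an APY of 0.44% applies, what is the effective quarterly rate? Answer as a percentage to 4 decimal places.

The per-quarter rate i satisfies (1 + i)^4 = 1 + 0.0044.
i = 1.0044^(1/4) − 1 = 0.0010982 = 0.1098%.

0.1098%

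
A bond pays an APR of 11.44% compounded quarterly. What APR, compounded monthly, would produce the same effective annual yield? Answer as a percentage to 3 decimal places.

EAR = (1 + 0.1144/4)^4 − 1 = 0.119402.
Solve (1 + r/12)^12 = 1.119402: r/12 = 1.119402^(1/12) − 1 = 0.009444, so r = 0.113326 = 11.333%.

11.333%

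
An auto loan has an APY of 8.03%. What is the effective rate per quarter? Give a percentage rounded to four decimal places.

The per-quarter rate i satisfies (1 + i)^4 = 1 + 0.0803.
i = 1.0803^(1/4) − 1 = 0.0194973 = 1.9497%.

1.9497%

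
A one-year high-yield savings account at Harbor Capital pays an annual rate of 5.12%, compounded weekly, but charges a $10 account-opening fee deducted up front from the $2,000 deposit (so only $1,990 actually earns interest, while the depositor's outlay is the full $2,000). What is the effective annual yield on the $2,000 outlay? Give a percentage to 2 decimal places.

4.72%

Value after one year: 1,990 × (1 + 0.0512/52)^52 = 1,990 × 1.052507 = $2,094.49.
Effective yield on the $2,000 outlay: 2,094.49 / 2,000 − 1 = 0.047244 = 4.72%.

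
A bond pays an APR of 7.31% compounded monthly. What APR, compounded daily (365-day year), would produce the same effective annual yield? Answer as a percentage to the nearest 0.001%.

EAR = (1 + 0.0731/12)^12 − 1 = 0.075600.
Solve (1 + r/365)^365 = 1.075600: r/365 = 1.075600^(1/365) − 1 = 0.000200, so r = 0.072886 = 7.289%.

7.289%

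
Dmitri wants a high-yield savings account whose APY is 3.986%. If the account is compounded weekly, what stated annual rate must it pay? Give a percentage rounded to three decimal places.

(1 + r/52)^52 − 1 = 0.03986, so 1 + r/52 = 1.03986^(1/52).
r/52 = 0.000752, so r = 0.039101 = 3.910%.

3.910%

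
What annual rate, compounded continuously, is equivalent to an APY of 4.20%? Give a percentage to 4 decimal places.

4.1142%

Continuous: nominal r satisfies e^r − 1 = 0.0420.
r = ln(1 + 0.0420) = ln(1.0420) = 0.041142 = 4.1142%.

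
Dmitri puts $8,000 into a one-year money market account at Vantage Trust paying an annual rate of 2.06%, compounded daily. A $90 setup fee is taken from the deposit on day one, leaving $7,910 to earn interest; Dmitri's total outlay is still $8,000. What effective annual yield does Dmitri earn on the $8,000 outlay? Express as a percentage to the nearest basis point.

0.93%

Value after one year: 7,910 × (1 + 0.0206/365)^365 = 7,910 × 1.020813 = $8,074.63.
Effective yield on the $8,000 outlay: 8,074.63 / 8,000 − 1 = 0.009329 = 0.93%.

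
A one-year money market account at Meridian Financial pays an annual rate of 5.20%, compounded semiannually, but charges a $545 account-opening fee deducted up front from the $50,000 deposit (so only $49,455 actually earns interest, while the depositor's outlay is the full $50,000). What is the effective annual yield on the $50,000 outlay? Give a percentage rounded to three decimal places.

4.120%

Value after one year: 49,455 × (1 + 0.0520/2)^2 = 49,455 × 1.052676 = $52,060.09.
Effective yield on the $50,000 outlay: 52,060.09 / 50,000 − 1 = 0.041202 = 4.120%.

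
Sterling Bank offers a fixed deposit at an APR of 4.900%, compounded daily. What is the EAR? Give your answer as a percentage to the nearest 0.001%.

5.022%

EAR = (1 + 0.04900/365)^365 − 1.
= (1 + 0.000134)^365 − 1 = 1.050217 − 1 = 5.022%.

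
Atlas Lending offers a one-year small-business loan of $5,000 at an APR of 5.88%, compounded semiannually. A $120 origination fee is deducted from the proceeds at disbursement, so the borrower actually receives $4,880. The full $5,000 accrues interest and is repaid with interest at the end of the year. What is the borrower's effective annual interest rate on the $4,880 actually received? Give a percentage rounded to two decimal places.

Amount owed after one year: 5,000 × (1 + 0.0588/2)^2 = 5,000 × 1.059664 = $5,298.32.
Effective rate on net proceeds: 5,298.32 / 4,880 − 1 = 0.085722 = 8.57%.

8.57%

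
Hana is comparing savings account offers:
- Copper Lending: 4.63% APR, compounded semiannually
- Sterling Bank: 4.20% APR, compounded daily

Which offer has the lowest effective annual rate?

Copper Lending: (1 + 0.0463/2)^2 − 1 = 4.684%
Sterling Bank: (1 + 0.0420/365)^365 − 1 = 4.289%
The lowest effective annual rate is Sterling Bank at 4.289%.

Sterling Bank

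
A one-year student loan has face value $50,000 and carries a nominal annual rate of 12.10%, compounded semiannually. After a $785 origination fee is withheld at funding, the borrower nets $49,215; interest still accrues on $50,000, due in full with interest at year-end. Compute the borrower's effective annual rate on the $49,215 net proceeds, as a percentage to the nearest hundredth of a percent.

Amount owed after one year: 50,000 × (1 + 0.1210/2)^2 = 50,000 × 1.124660 = $56,233.01.
Effective rate on net proceeds: 56,233.01 / 49,215 − 1 = 0.142599 = 14.26%.

14.26%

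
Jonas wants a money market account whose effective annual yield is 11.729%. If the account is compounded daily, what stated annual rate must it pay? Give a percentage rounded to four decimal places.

(1 + r/365)^365 − 1 = 0.11729, so 1 + r/365 = 1.11729^(1/365).
r/365 = 0.000304, so r = 0.110923 = 11.0923%.

11.0923%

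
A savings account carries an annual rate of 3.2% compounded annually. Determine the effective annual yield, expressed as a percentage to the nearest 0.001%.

3.200%

Annual compounding means the effective rate equals the nominal rate: 3.200%.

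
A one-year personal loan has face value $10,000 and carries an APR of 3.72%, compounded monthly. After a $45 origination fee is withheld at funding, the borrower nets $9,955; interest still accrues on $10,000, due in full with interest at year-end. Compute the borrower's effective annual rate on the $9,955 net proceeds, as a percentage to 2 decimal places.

Amount owed after one year: 10,000 × (1 + 0.0372/12)^12 = 10,000 × 1.037841 = $10,378.41.
Effective rate on net proceeds: 10,378.41 / 9,955 − 1 = 0.042532 = 4.25%.

4.25%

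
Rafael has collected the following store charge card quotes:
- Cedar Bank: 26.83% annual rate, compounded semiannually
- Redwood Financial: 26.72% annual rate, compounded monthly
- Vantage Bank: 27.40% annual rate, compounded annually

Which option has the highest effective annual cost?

Redwood Financial

Cedar Bank: (1 + 0.2683/2)^2 − 1 = 28.630%
Redwood Financial: (1 + 0.2672/12)^12 − 1 = 30.248%
Vantage Bank: compounded annually, EAR = 27.400%
The highest effective annual rate is Redwood Financial at 30.248%.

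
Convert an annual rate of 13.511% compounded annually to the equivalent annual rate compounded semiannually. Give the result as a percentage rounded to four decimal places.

Compounded annually, EAR = nominal = 0.135110.
Solve (1 + r/2)^2 = 1.135110: r/2 = 1.135110^(1/2) − 1 = 0.065415, so r = 0.130831 = 13.0831%.

13.0831%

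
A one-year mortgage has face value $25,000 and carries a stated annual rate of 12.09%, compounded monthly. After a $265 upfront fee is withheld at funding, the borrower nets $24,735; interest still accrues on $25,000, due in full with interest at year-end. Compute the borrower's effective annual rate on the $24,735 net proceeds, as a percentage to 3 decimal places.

13.991%

Amount owed after one year: 25,000 × (1 + 0.1209/12)^12 = 25,000 × 1.127830 = $28,195.74.
Effective rate on net proceeds: 28,195.74 / 24,735 − 1 = 0.139913 = 13.991%.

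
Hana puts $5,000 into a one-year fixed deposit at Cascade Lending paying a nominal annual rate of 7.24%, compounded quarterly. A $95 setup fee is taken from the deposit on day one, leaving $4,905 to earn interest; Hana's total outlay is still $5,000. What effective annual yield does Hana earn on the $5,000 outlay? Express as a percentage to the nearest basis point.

5.40%

Value after one year: 4,905 × (1 + 0.0724/4)^4 = 4,905 × 1.074389 = $5,269.88.
Effective yield on the $5,000 outlay: 5,269.88 / 5,000 − 1 = 0.053976 = 5.40%.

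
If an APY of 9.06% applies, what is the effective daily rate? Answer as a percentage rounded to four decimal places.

0.0238%

The per-day rate i satisfies (1 + i)^365 = 1 + 0.0906.
i = 1.0906^(1/365) − 1 = 0.0002376 = 0.0238%.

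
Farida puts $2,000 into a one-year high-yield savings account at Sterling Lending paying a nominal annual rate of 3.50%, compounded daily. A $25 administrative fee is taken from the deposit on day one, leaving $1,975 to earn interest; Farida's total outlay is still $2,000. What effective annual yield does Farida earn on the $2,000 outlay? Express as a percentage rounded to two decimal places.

Value after one year: 1,975 × (1 + 0.0350/365)^365 = 1,975 × 1.035618 = $2,045.35.
Effective yield on the $2,000 outlay: 2,045.35 / 2,000 − 1 = 0.022673 = 2.27%.

2.27%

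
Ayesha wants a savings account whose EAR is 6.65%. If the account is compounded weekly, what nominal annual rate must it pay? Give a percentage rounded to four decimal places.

6.4422%

(1 + r/52)^52 − 1 = 0.0665, so 1 + r/52 = 1.0665^(1/52).
r/52 = 0.001239, so r = 0.064422 = 6.4422%.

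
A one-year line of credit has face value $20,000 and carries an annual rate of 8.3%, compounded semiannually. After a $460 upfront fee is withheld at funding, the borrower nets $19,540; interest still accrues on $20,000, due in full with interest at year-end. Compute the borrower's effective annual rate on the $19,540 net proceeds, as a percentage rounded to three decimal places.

Amount owed after one year: 20,000 × (1 + 0.083/2)^2 = 20,000 × 1.084722 = $21,694.45.
Effective rate on net proceeds: 21,694.45 / 19,540 − 1 = 0.110258 = 11.026%.

11.026%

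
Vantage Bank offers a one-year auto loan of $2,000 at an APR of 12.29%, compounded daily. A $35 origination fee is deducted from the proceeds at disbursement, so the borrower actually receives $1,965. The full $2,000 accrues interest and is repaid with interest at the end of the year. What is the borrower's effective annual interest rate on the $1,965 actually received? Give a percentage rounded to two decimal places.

15.09%

Amount owed after one year: 2,000 × (1 + 0.1229/365)^365 = 2,000 × 1.130748 = $2,261.50.
Effective rate on net proceeds: 2,261.50 / 1,965 − 1 = 0.150888 = 15.09%.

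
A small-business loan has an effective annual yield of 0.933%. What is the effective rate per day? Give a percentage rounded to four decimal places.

The per-day rate i satisfies (1 + i)^365 = 1 + 0.00933.
i = 1.00933^(1/365) − 1 = 0.0000254 = 0.0025%.

0.0025%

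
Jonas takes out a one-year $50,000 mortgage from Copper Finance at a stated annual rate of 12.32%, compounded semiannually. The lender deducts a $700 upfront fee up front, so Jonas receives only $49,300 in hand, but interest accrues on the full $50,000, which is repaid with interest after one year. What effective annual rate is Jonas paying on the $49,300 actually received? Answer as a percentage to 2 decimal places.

Amount owed after one year: 50,000 × (1 + 0.1232/2)^2 = 50,000 × 1.126995 = $56,349.73.
Effective rate on net proceeds: 56,349.73 / 49,300 − 1 = 0.142997 = 14.30%.

14.30%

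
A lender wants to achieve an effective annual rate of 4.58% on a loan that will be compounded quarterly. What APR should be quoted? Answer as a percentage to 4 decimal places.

4.5034%

(1 + r/4)^4 − 1 = 0.0458, so 1 + r/4 = 1.0458^(1/4).
r/4 = 0.011258, so r = 0.045034 = 4.5034%.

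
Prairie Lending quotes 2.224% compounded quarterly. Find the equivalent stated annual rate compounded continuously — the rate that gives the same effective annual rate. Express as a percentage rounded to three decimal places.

2.218%

EAR = (1 + 0.02224/4)^4 − 1 = 0.022426.
Equivalent continuous rate: r = ln(1 + 0.022426) = 0.022178 = 2.218%.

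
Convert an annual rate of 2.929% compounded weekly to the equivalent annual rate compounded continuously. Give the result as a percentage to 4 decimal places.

2.9282%

EAR = (1 + 0.02929/52)^52 − 1 = 0.029715.
Equivalent continuous rate: r = ln(1 + 0.029715) = 0.029282 = 2.9282%.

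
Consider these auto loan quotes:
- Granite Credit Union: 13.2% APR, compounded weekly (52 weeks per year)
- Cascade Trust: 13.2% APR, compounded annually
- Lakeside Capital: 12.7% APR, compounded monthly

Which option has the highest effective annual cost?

Granite Credit Union: (1 + 0.132/52)^52 − 1 = 14.092%
Cascade Trust: compounded annually, EAR = 13.200%
Lakeside Capital: (1 + 0.127/12)^12 − 1 = 13.466%
The highest effective annual rate is Granite Credit Union at 14.092%.

Granite Credit Union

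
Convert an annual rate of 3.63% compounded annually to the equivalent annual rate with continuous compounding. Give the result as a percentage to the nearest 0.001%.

Compounded annually, EAR = nominal = 0.036300.
Equivalent continuous rate: r = ln(1 + 0.036300) = 0.035657 = 3.566%.

3.566%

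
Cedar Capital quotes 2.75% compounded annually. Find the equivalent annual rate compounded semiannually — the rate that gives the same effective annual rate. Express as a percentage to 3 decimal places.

2.731%

Compounded annually, EAR = nominal = 0.027500.
Solve (1 + r/2)^2 = 1.027500: r/2 = 1.027500^(1/2) − 1 = 0.013657, so r = 0.027313 = 2.731%.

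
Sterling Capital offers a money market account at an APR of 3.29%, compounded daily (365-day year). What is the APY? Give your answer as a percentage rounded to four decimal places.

3.3446%

EAR = (1 + 0.0329/365)^365 − 1.
= (1 + 0.000090)^365 − 1 = 1.033446 − 1 = 3.3446%.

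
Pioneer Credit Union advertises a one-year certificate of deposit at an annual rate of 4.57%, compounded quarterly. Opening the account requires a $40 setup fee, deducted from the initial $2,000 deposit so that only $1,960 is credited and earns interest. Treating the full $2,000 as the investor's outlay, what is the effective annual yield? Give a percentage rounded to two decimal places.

Value after one year: 1,960 × (1 + 0.0457/4)^4 = 1,960 × 1.046489 = $2,051.12.
Effective yield on the $2,000 outlay: 2,051.12 / 2,000 − 1 = 0.025559 = 2.56%.

2.56%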